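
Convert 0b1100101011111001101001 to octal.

0o14537151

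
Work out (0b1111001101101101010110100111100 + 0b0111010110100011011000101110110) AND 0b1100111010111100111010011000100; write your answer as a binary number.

0b100100000010000101010010000000

Add column by column in base 2, right to left:
  0+0 = 0
  0+1 = 1
  1+1 = 0 carry 1
  1+0+1 = 0 carry 1
  1+1+1 = 1 carry 1
  1+1+1 = 1 carry 1
  0+1+1 = 0 carry 1
  0+0+1 = 1
  1+1 = 0 carry 1
  0+0+1 = 1
  1+0 = 1
  1+0 = 1
  0+1 = 1
  1+1 = 0 carry 1
  0+0+1 = 1
  1+1 = 0 carry 1
  0+1+1 = 0 carry 1
  1+0+1 = 0 carry 1
  1+0+1 = 0 carry 1
  0+0+1 = 1
  1+1 = 0 carry 1
  1+0+1 = 0 carry 1
  0+1+1 = 0 carry 1
  1+1+1 = 1 carry 1
  1+0+1 = 0 carry 1
  0+1+1 = 0 carry 1
  0+0+1 = 1
  1+1 = 0 carry 1
  1+1+1 = 1 carry 1
  1+1+1 = 1 carry 1
  1+0+1 = 0 carry 1
  final carry 1
Sum = 0b10110100100010000101111010110010; now AND with 0b1100111010111100111010011000100:
  10110100100010000101111010110010
& 01100111010111100111010011000100
= 00100100000010000101010010000000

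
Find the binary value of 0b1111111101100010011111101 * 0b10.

Multiply each base-2 digit by 2, carrying:
  1×2 = 2 → write 0 carry 1
  0×2+1 = 1 → write 1
  1×2 = 2 → write 0 carry 1
  1×2+1 = 3 → write 1 carry 1
  1×2+1 = 3 → write 1 carry 1
  1×2+1 = 3 → write 1 carry 1
  1×2+1 = 3 → write 1 carry 1
  1×2+1 = 3 → write 1 carry 1
  0×2+1 = 1 → write 1
  0×2 = 0 → write 0
  1×2 = 2 → write 0 carry 1
  0×2+1 = 1 → write 1
  0×2 = 0 → write 0
  0×2 = 0 → write 0
  1×2 = 2 → write 0 carry 1
  1×2+1 = 3 → write 1 carry 1
  0×2+1 = 1 → write 1
  1×2 = 2 → write 0 carry 1
  1×2+1 = 3 → write 1 carry 1
  1×2+1 = 3 → write 1 carry 1
  1×2+1 = 3 → write 1 carry 1
  1×2+1 = 3 → write 1 carry 1
  1×2+1 = 3 → write 1 carry 1
  1×2+1 = 3 → write 1 carry 1
  1×2+1 = 3 → write 1 carry 1
  remaining carry: 1

0b11111111011000100111111010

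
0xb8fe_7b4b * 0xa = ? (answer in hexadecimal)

0x739f0d0ee

Multiply each base-16 digit by 10, carrying:
  b×10 = 110 → write e carry 6
  4×10+6 = 46 → write e carry 2
  b×10+2 = 112 → write 0 carry 7
  7×10+7 = 77 → write d carry 4
  e×10+4 = 144 → write 0 carry 9
  f×10+9 = 159 → write f carry 9
  8×10+9 = 89 → write 9 carry 5
  b×10+5 = 115 → write 3 carry 7
  remaining carry: 7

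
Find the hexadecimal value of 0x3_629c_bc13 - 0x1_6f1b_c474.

Subtract column by column in base 16:
  3-4 → f (borrow)
  1-7-1 → 9 (borrow)
  c-4-1 → 7
  b-c → f (borrow)
  c-b-1 → 0
  9-1 → 8
  2-f → 3 (borrow)
  6-6-1 → f (borrow)
  3-1-1 → 1

0x1f380f79f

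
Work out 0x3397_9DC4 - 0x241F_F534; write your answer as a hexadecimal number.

Subtract column by column in base 16:
  4-4 → 0
  C-3 → 9
  D-5 → 8
  9-F → A (borrow)
  7-F-1 → 7 (borrow)
  9-1-1 → 7
  3-4 → F (borrow)
  3-2-1 → 0

0xF77A890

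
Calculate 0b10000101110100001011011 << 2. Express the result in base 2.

Left shift by 2: append 2 zero bits.

0b1000010111010000101101100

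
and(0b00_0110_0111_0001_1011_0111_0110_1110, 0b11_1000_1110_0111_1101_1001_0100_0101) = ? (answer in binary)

0b000000011000011001000101000100

AND bit by bit (1 only where both bits are 1):
  000110011100011011011101101110
& 111000111001111101100101000101
= 000000011000011001000101000100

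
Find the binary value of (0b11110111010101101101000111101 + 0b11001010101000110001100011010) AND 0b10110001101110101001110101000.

0b10000001101110001000100000000

Add column by column in base 2, right to left:
  1+0 = 1
  0+1 = 1
  1+0 = 1
  1+1 = 0 carry 1
  1+1+1 = 1 carry 1
  1+0+1 = 0 carry 1
  0+0+1 = 1
  0+0 = 0
  0+1 = 1
  1+1 = 0 carry 1
  0+0+1 = 1
  1+0 = 1
  1+0 = 1
  0+1 = 1
  1+1 = 0 carry 1
  1+0+1 = 0 carry 1
  0+0+1 = 1
  1+0 = 1
  0+1 = 1
  1+0 = 1
  0+1 = 1
  1+0 = 1
  1+1 = 0 carry 1
  1+0+1 = 0 carry 1
  0+1+1 = 0 carry 1
  1+0+1 = 0 carry 1
  1+0+1 = 0 carry 1
  1+1+1 = 1 carry 1
  1+1+1 = 1 carry 1
  final carry 1
Sum = 0b111000001111110011110101010111; now AND with 0b10110001101110101001110101000:
  111000001111110011110101010111
& 010110001101110101001110101000
= 010000001101110001000100000000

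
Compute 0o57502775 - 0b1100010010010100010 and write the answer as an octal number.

0b1100010010010100010 = 0o1422242 in octal.
Subtract column by column in base 8:
  5-2 → 3
  7-4 → 3
  7-2 → 5
  2-2 → 0
  0-2 → 6 (borrow)
  5-4-1 → 0
  7-1 → 6
  5-0 → 5

0o56060533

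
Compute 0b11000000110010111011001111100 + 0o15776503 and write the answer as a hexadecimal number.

0b11000000110010111011001111100 = 0x1819767C in hexadecimal.
0o15776503 = 0x37FD43 in hexadecimal.
Add column by column in base 16, right to left:
  C+3 = F
  7+4 = B
  6+D = 3 carry 1
  7+F+1 = 7 carry 1
  9+7+1 = 1 carry 1
  1+3+1 = 5
  8+0 = 8
  1+0 = 1

0x185173BF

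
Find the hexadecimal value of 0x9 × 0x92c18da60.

Multiply each base-16 digit by 9, carrying:
  0×9 = 0 → write 0
  6×9 = 54 → write 6 carry 3
  a×9+3 = 93 → write d carry 5
  d×9+5 = 122 → write a carry 7
  8×9+7 = 79 → write f carry 4
  1×9+4 = 13 → write d
  c×9 = 108 → write c carry 6
  2×9+6 = 24 → write 8 carry 1
  9×9+1 = 82 → write 2 carry 5
  remaining carry: 5

0x528cdfad60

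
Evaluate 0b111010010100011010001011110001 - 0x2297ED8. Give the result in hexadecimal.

0x38282419

0b111010010100011010001011110001 = 0x3A51A2F1 in hexadecimal.
Subtract column by column in base 16:
  1-8 → 9 (borrow)
  F-D-1 → 1
  2-E → 4 (borrow)
  A-7-1 → 2
  1-9 → 8 (borrow)
  5-2-1 → 2
  A-2 → 8
  3-0 → 3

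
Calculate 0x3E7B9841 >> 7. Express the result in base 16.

7 bits is not a whole number of base-16 digits; in binary: 111110011110111001100001000001 >> 7 = 11111001111011100110000.

0x7CF730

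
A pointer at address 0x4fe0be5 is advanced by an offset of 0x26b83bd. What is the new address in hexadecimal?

Add column by column in base 16, right to left:
  5+d = 2 carry 1
  e+b+1 = a carry 1
  b+3+1 = f
  0+8 = 8
  e+b = 9 carry 1
  f+6+1 = 6 carry 1
  4+2+1 = 7

0x7698fa2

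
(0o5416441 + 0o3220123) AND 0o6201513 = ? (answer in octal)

0o200500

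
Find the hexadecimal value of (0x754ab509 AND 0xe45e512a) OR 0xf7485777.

0xf74a577f

0x754ab509 AND 0xe45e512a = 0x644a1108.
Then OR with 0xf7485777.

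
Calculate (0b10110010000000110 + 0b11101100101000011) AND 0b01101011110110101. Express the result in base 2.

Add column by column in base 2, right to left:
  0+1 = 1
  1+1 = 0 carry 1
  1+0+1 = 0 carry 1
  0+0+1 = 1
  0+0 = 0
  0+0 = 0
  0+1 = 1
  0+0 = 0
  0+1 = 1
  0+0 = 0
  1+0 = 1
  0+1 = 1
  0+1 = 1
  1+0 = 1
  1+1 = 0 carry 1
  0+1+1 = 0 carry 1
  1+1+1 = 1 carry 1
  final carry 1
Sum = 0b110011110101001001; now AND with 0b01101011110110101:
  110011110101001001
& 001101011110110101
= 000001010100000001

0b1010100000001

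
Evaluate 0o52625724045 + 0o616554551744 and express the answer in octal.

0o671402476011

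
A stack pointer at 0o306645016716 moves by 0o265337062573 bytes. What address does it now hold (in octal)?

0o574204101511

Add column by column in base 8, right to left:
  6+3 = 1 carry 1
  1+7+1 = 1 carry 1
  7+5+1 = 5 carry 1
  6+2+1 = 1 carry 1
  1+6+1 = 0 carry 1
  0+0+1 = 1
  5+7 = 4 carry 1
  4+3+1 = 0 carry 1
  6+3+1 = 2 carry 1
  6+5+1 = 4 carry 1
  0+6+1 = 7
  3+2 = 5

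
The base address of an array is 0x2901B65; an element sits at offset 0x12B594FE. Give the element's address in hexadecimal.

Add column by column in base 16, right to left:
  5+E = 3 carry 1
  6+F+1 = 6 carry 1
  B+4+1 = 0 carry 1
  1+9+1 = B
  0+5 = 5
  9+B = 4 carry 1
  2+2+1 = 5
  0+1 = 1

0x1545B063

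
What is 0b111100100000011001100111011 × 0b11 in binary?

0b10110101100001001100110110001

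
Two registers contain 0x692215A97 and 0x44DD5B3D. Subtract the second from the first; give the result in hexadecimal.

Subtract column by column in base 16:
  7-D → A (borrow)
  9-3-1 → 5
  A-B → F (borrow)
  5-5-1 → F (borrow)
  1-D-1 → 3 (borrow)
  2-D-1 → 4 (borrow)
  2-4-1 → D (borrow)
  9-4-1 → 4
  6-0 → 6

0x64D43FF5A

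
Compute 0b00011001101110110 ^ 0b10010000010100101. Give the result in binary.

0b10001001111010011

XOR bit by bit (1 where the bits differ):
  00011001101110110
^ 10010000010100101
= 10001001111010011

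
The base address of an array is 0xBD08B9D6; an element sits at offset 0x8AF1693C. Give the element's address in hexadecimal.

0x147FA2312

Add column by column in base 16, right to left:
  6+C = 2 carry 1
  D+3+1 = 1 carry 1
  9+9+1 = 3 carry 1
  B+6+1 = 2 carry 1
  8+1+1 = A
  0+F = F
  D+A = 7 carry 1
  B+8+1 = 4 carry 1
  final carry 1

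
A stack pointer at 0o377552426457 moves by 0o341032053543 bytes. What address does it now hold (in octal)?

0o740604502222

Add column by column in base 8, right to left:
  7+3 = 2 carry 1
  5+4+1 = 2 carry 1
  4+5+1 = 2 carry 1
  6+3+1 = 2 carry 1
  2+5+1 = 0 carry 1
  4+0+1 = 5
  2+2 = 4
  5+3 = 0 carry 1
  5+0+1 = 6
  7+1 = 0 carry 1
  7+4+1 = 4 carry 1
  3+3+1 = 7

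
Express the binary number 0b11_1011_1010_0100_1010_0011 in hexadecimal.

0x3BA4A3

Group the bits into nibbles: 0011 1011 1010 0100 1010 0011 → 3BA4A3.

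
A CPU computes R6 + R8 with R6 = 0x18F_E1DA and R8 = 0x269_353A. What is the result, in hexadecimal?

0x3F91714

Add column by column in base 16, right to left:
  A+A = 4 carry 1
  D+3+1 = 1 carry 1
  1+5+1 = 7
  E+3 = 1 carry 1
  F+9+1 = 9 carry 1
  8+6+1 = F
  1+2 = 3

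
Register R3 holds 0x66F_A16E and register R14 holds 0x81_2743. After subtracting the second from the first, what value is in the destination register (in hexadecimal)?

0x5EE7A2B

Subtract column by column in base 16:
  E-3 → B
  6-4 → 2
  1-7 → A (borrow)
  A-2-1 → 7
  F-1 → E
  6-8 → E (borrow)
  6-0-1 → 5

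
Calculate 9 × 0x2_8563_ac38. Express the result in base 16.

0x16b0810df8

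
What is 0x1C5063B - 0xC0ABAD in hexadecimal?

0x1045A8E

Subtract column by column in base 16:
  B-D → E (borrow)
  3-A-1 → 8 (borrow)
  6-B-1 → A (borrow)
  0-A-1 → 5 (borrow)
  5-0-1 → 4
  C-C → 0
  1-0 → 1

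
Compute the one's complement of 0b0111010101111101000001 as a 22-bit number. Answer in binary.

0b1000101010000010111110

Invert each bit: 0111010101111101000001 → 1000101010000010111110.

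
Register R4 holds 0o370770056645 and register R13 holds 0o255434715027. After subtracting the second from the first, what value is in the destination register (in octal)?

0o113333141616

Subtract column by column in base 8:
  5-7 → 6 (borrow)
  4-2-1 → 1
  6-0 → 6
  6-5 → 1
  5-1 → 4
  0-7 → 1 (borrow)
  0-4-1 → 3 (borrow)
  7-3-1 → 3
  7-4 → 3
  0-5 → 3 (borrow)
  7-5-1 → 1
  3-2 → 1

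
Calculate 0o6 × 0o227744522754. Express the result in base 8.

0o1617533761610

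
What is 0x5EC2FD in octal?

0o27541375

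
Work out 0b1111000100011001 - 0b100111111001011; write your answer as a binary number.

Subtract column by column in base 2:
  1-1 → 0
  0-1 → 1 (borrow)
  0-0-1 → 1 (borrow)
  1-1-1 → 1 (borrow)
  1-0-1 → 0
  0-0 → 0
  0-1 → 1 (borrow)
  0-1-1 → 0 (borrow)
  1-1-1 → 1 (borrow)
  0-1-1 → 0 (borrow)
  0-1-1 → 0 (borrow)
  0-1-1 → 0 (borrow)
  1-0-1 → 0
  1-0 → 1
  1-1 → 0
  1-0 → 1

0b1010000101001110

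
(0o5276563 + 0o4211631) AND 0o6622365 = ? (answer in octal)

Add column by column in base 8, right to left:
  3+1 = 4
  6+3 = 1 carry 1
  5+6+1 = 4 carry 1
  6+1+1 = 0 carry 1
  7+1+1 = 1 carry 1
  2+2+1 = 5
  5+4 = 1 carry 1
  final carry 1
Sum = 0o11510414; now AND with 0o6622365:
  1&0=0, 1&6=0, 5&6=4, 1&2=0, 0&2=0, 4&3=0, 1&6=0, 4&5=4

0o400004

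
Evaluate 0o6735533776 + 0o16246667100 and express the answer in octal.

Add column by column in base 8, right to left:
  6+0 = 6
  7+0 = 7
  7+1 = 0 carry 1
  3+7+1 = 3 carry 1
  3+6+1 = 2 carry 1
  5+6+1 = 4 carry 1
  5+6+1 = 4 carry 1
  3+4+1 = 0 carry 1
  7+2+1 = 2 carry 1
  6+6+1 = 5 carry 1
  0+1+1 = 2

0o25204423076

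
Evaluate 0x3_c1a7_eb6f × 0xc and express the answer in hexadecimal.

0x2d13df0934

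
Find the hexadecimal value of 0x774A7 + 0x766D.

0x7EB14

Add column by column in base 16, right to left:
  7+D = 4 carry 1
  A+6+1 = 1 carry 1
  4+6+1 = B
  7+7 = E
  7+0 = 7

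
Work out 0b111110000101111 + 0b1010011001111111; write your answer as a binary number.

Add column by column in base 2, right to left:
  1+1 = 0 carry 1
  1+1+1 = 1 carry 1
  1+1+1 = 1 carry 1
  1+1+1 = 1 carry 1
  0+1+1 = 0 carry 1
  1+1+1 = 1 carry 1
  0+1+1 = 0 carry 1
  0+0+1 = 1
  0+0 = 0
  0+1 = 1
  1+1 = 0 carry 1
  1+0+1 = 0 carry 1
  1+0+1 = 0 carry 1
  1+1+1 = 1 carry 1
  1+0+1 = 0 carry 1
  0+1+1 = 0 carry 1
  final carry 1

0b10010001010101110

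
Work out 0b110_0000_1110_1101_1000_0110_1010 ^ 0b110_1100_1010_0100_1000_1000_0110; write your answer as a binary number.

0b000110001001001000011101100

XOR bit by bit (1 where the bits differ):
  110000011101101100001101010
^ 110110010100100100010000110
= 000110001001001000011101100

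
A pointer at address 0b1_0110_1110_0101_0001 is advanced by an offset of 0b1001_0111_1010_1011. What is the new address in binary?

Add column by column in base 2, right to left:
  1+1 = 0 carry 1
  0+1+1 = 0 carry 1
  0+0+1 = 1
  0+1 = 1
  1+0 = 1
  0+1 = 1
  1+0 = 1
  0+1 = 1
  0+1 = 1
  1+1 = 0 carry 1
  1+1+1 = 1 carry 1
  1+0+1 = 0 carry 1
  0+1+1 = 0 carry 1
  1+0+1 = 0 carry 1
  1+0+1 = 0 carry 1
  0+1+1 = 0 carry 1
  1+0+1 = 0 carry 1
  final carry 1

0b100000010111111100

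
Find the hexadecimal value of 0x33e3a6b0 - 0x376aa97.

0x306cfc19

Subtract column by column in base 16:
  0-7 → 9 (borrow)
  b-9-1 → 1
  6-a → c (borrow)
  a-a-1 → f (borrow)
  3-6-1 → c (borrow)
  e-7-1 → 6
  3-3 → 0
  3-0 → 3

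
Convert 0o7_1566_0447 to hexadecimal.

0x7376127

Each octal digit is 3 bits: 7=111 1=001 5=101 6=110 6=110 0=000 4=100 4=100 7=111.
Group the bits into nibbles: 0111 0011 0111 0110 0001 0010 0111 → 7376127.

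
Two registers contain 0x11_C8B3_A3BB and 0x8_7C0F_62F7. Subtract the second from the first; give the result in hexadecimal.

0x94CA440C4

Subtract column by column in base 16:
  B-7 → 4
  B-F → C (borrow)
  3-2-1 → 0
  A-6 → 4
  3-F → 4 (borrow)
  B-0-1 → A
  8-C → C (borrow)
  C-7-1 → 4
  1-8 → 9 (borrow)
  1-0-1 → 0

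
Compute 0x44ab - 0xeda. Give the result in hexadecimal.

0x35d1

Subtract column by column in base 16:
  b-a → 1
  a-d → d (borrow)
  4-e-1 → 5 (borrow)
  4-0-1 → 3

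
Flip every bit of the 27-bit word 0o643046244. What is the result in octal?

Each oct digit d becomes 7−d:
  6→1, 4→3, 3→4, 0→7, 4→3, 6→1, 2→5, 4→3, 4→3

0o134731533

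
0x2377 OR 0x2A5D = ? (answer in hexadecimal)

0x2B7F

OR each hex digit independently (no carries):
  2|2=2, 3|A=B, 7|5=7, 7|D=F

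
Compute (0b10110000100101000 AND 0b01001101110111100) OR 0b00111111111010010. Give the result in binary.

0b10110000100101000 AND 0b01001101110111100 = 0b00000000100101000.
Then OR with 0b00111111111010010.

0b111111111111010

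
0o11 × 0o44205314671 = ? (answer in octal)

Multiply each base-8 digit by 9, carrying:
  1×9 = 9 → write 1 carry 1
  7×9+1 = 64 → write 0 carry 8
  6×9+8 = 62 → write 6 carry 7
  4×9+7 = 43 → write 3 carry 5
  1×9+5 = 14 → write 6 carry 1
  3×9+1 = 28 → write 4 carry 3
  5×9+3 = 48 → write 0 carry 6
  0×9+6 = 6 → write 6
  2×9 = 18 → write 2 carry 2
  4×9+2 = 38 → write 6 carry 4
  4×9+4 = 40 → write 0 carry 5
  remaining carry: 5

0o506260463601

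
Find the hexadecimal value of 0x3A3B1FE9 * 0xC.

0x2BAC57EEC

Multiply each base-16 digit by 12, carrying:
  9×12 = 108 → write C carry 6
  E×12+6 = 174 → write E carry 10
  F×12+10 = 190 → write E carry 11
  1×12+11 = 23 → write 7 carry 1
  B×12+1 = 133 → write 5 carry 8
  3×12+8 = 44 → write C carry 2
  A×12+2 = 122 → write A carry 7
  3×12+7 = 43 → write B carry 2
  remaining carry: 2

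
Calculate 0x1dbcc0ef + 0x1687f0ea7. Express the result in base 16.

Add column by column in base 16, right to left:
  f+7 = 6 carry 1
  e+a+1 = 9 carry 1
  0+e+1 = f
  c+0 = c
  c+f = b carry 1
  b+7+1 = 3 carry 1
  d+8+1 = 6 carry 1
  1+6+1 = 8
  0+1 = 1

0x1863bcf96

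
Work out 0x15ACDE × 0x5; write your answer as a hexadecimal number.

Multiply each base-16 digit by 5, carrying:
  E×5 = 70 → write 6 carry 4
  D×5+4 = 69 → write 5 carry 4
  C×5+4 = 64 → write 0 carry 4
  A×5+4 = 54 → write 6 carry 3
  5×5+3 = 28 → write C carry 1
  1×5+1 = 6 → write 6

0x6C6056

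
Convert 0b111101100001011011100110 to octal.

Group the bits in threes: 111 101 100 001 011 011 100 110 → 75413346.

0o75413346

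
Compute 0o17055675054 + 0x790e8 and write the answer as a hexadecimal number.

0o17055675054 = 0x78b77a2c in hexadecimal.
Add column by column in base 16, right to left:
  c+8 = 4 carry 1
  2+e+1 = 1 carry 1
  a+0+1 = b
  7+9 = 0 carry 1
  7+7+1 = f
  b+0 = b
  8+0 = 8
  7+0 = 7

0x78bf0b14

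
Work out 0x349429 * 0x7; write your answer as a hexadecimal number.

0x1700D1F

Multiply each base-16 digit by 7, carrying:
  9×7 = 63 → write F carry 3
  2×7+3 = 17 → write 1 carry 1
  4×7+1 = 29 → write D carry 1
  9×7+1 = 64 → write 0 carry 4
  4×7+4 = 32 → write 0 carry 2
  3×7+2 = 23 → write 7 carry 1
  remaining carry: 1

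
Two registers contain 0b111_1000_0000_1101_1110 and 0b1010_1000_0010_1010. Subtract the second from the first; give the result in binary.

0b1101101100010110100

Subtract column by column in base 2:
  0-0 → 0
  1-1 → 0
  1-0 → 1
  1-1 → 0
  1-0 → 1
  0-1 → 1 (borrow)
  1-0-1 → 0
  1-0 → 1
  0-0 → 0
  0-0 → 0
  0-0 → 0
  0-1 → 1 (borrow)
  0-0-1 → 1 (borrow)
  0-1-1 → 0 (borrow)
  0-0-1 → 1 (borrow)
  1-1-1 → 1 (borrow)
  1-0-1 → 0
  1-0 → 1
  1-0 → 1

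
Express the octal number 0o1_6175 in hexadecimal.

0x1C7D

Each octal digit is 3 bits: 1=001 6=110 1=001 7=111 5=101.
Group the bits into nibbles: 0001 1100 0111 1101 → 1C7D.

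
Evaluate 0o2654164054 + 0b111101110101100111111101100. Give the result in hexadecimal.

0x1E6BB818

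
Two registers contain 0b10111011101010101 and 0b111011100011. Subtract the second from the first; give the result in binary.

Subtract column by column in base 2:
  1-1 → 0
  0-1 → 1 (borrow)
  1-0-1 → 0
  0-0 → 0
  1-0 → 1
  0-1 → 1 (borrow)
  1-1-1 → 1 (borrow)
  0-1-1 → 0 (borrow)
  1-0-1 → 0
  1-1 → 0
  1-1 → 0
  0-1 → 1 (borrow)
  1-0-1 → 0
  1-0 → 1
  1-0 → 1
  0-0 → 0
  1-0 → 1

0b10110100001110010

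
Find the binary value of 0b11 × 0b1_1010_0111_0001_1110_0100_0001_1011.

Multiply each base-2 digit by 3, carrying:
  1×3 = 3 → write 1 carry 1
  1×3+1 = 4 → write 0 carry 2
  0×3+2 = 2 → write 0 carry 1
  1×3+1 = 4 → write 0 carry 2
  1×3+2 = 5 → write 1 carry 2
  0×3+2 = 2 → write 0 carry 1
  0×3+1 = 1 → write 1
  0×3 = 0 → write 0
  0×3 = 0 → write 0
  0×3 = 0 → write 0
  1×3 = 3 → write 1 carry 1
  0×3+1 = 1 → write 1
  0×3 = 0 → write 0
  1×3 = 3 → write 1 carry 1
  1×3+1 = 4 → write 0 carry 2
  1×3+2 = 5 → write 1 carry 2
  1×3+2 = 5 → write 1 carry 2
  0×3+2 = 2 → write 0 carry 1
  0×3+1 = 1 → write 1
  0×3 = 0 → write 0
  1×3 = 3 → write 1 carry 1
  1×3+1 = 4 → write 0 carry 2
  1×3+2 = 5 → write 1 carry 2
  0×3+2 = 2 → write 0 carry 1
  0×3+1 = 1 → write 1
  1×3 = 3 → write 1 carry 1
  0×3+1 = 1 → write 1
  1×3 = 3 → write 1 carry 1
  1×3+1 = 4 → write 0 carry 2
  remaining carry: 10

0b1001111010101011010110001010001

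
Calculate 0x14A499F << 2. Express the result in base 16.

2 bits is not a whole number of base-16 digits; in binary: 1010010100100100110011111 << 2 = 101001010010010011001111100.

0x529267C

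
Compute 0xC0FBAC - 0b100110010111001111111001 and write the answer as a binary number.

0xC0FBAC = 0b110000001111101110101100 in binary.
Subtract column by column in base 2:
  0-1 → 1 (borrow)
  0-0-1 → 1 (borrow)
  1-0-1 → 0
  1-1 → 0
  0-1 → 1 (borrow)
  1-1-1 → 1 (borrow)
  0-1-1 → 0 (borrow)
  1-1-1 → 1 (borrow)
  1-1-1 → 1 (borrow)
  1-1-1 → 1 (borrow)
  0-0-1 → 1 (borrow)
  1-0-1 → 0
  1-1 → 0
  1-1 → 0
  1-1 → 0
  1-0 → 1
  0-1 → 1 (borrow)
  0-0-1 → 1 (borrow)
  0-0-1 → 1 (borrow)
  0-1-1 → 0 (borrow)
  0-1-1 → 0 (borrow)
  0-0-1 → 1 (borrow)
  1-0-1 → 0
  1-1 → 0

0b1001111000011110110011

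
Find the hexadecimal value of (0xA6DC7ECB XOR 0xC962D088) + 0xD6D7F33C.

First 0xA6DC7ECB XOR 0xC962D088 = 0x6FBEAE43.
Add column by column in base 16, right to left:
  3+C = F
  4+3 = 7
  E+3 = 1 carry 1
  A+F+1 = A carry 1
  E+7+1 = 6 carry 1
  B+D+1 = 9 carry 1
  F+6+1 = 6 carry 1
  6+D+1 = 4 carry 1
  final carry 1

0x14696A17F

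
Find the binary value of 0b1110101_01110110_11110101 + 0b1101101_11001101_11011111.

0b111000110100010011010100

Add column by column in base 2, right to left:
  1+1 = 0 carry 1
  0+1+1 = 0 carry 1
  1+1+1 = 1 carry 1
  0+1+1 = 0 carry 1
  1+1+1 = 1 carry 1
  1+0+1 = 0 carry 1
  1+1+1 = 1 carry 1
  1+1+1 = 1 carry 1
  0+1+1 = 0 carry 1
  1+0+1 = 0 carry 1
  1+1+1 = 1 carry 1
  0+1+1 = 0 carry 1
  1+0+1 = 0 carry 1
  1+0+1 = 0 carry 1
  1+1+1 = 1 carry 1
  0+1+1 = 0 carry 1
  1+1+1 = 1 carry 1
  0+0+1 = 1
  1+1 = 0 carry 1
  0+1+1 = 0 carry 1
  1+0+1 = 0 carry 1
  1+1+1 = 1 carry 1
  1+1+1 = 1 carry 1
  final carry 1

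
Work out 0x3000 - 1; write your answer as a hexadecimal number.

The trailing 3 digits are 0, so subtracting 1 borrows through: they become F and the next digit up decrements.

0x2FFF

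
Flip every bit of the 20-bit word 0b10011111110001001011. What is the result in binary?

0b01100000001110110100

Invert each bit: 10011111110001001011 → 01100000001110110100.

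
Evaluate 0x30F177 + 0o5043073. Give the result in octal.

0x30F177 = 0o14170567 in octal.
Add column by column in base 8, right to left:
  7+3 = 2 carry 1
  6+7+1 = 6 carry 1
  5+0+1 = 6
  0+3 = 3
  7+4 = 3 carry 1
  1+0+1 = 2
  4+5 = 1 carry 1
  1+0+1 = 2

0o21233662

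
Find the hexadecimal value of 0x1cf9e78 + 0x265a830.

0x43546a8

Add column by column in base 16, right to left:
  8+0 = 8
  7+3 = a
  e+8 = 6 carry 1
  9+a+1 = 4 carry 1
  f+5+1 = 5 carry 1
  c+6+1 = 3 carry 1
  1+2+1 = 4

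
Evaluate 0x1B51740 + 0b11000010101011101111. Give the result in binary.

0b1110000010100001000101111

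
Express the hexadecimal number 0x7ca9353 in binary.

Expand each hex digit to 4 bits: 7=0111 c=1100 a=1010 9=1001 3=0011 5=0101 3=0011.

0b111110010101001001101010011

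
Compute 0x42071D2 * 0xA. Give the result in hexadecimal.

Multiply each base-16 digit by 10, carrying:
  2×10 = 20 → write 4 carry 1
  D×10+1 = 131 → write 3 carry 8
  1×10+8 = 18 → write 2 carry 1
  7×10+1 = 71 → write 7 carry 4
  0×10+4 = 4 → write 4
  2×10 = 20 → write 4 carry 1
  4×10+1 = 41 → write 9 carry 2
  remaining carry: 2

0x29447234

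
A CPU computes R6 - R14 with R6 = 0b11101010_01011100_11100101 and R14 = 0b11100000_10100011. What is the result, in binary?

0b111010010111110001000010

Subtract column by column in base 2:
  1-1 → 0
  0-1 → 1 (borrow)
  1-0-1 → 0
  0-0 → 0
  0-0 → 0
  1-1 → 0
  1-0 → 1
  1-1 → 0
  0-0 → 0
  0-0 → 0
  1-0 → 1
  1-0 → 1
  1-0 → 1
  0-1 → 1 (borrow)
  1-1-1 → 1 (borrow)
  0-1-1 → 0 (borrow)
  0-0-1 → 1 (borrow)
  1-0-1 → 0
  0-0 → 0
  1-0 → 1
  0-0 → 0
  1-0 → 1
  1-0 → 1
  1-0 → 1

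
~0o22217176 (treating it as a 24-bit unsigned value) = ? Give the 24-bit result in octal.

0o55560601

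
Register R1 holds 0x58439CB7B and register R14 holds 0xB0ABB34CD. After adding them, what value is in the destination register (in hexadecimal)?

0x108EF50048

Add column by column in base 16, right to left:
  B+D = 8 carry 1
  7+C+1 = 4 carry 1
  B+4+1 = 0 carry 1
  C+3+1 = 0 carry 1
  9+B+1 = 5 carry 1
  3+B+1 = F
  4+A = E
  8+0 = 8
  5+B = 0 carry 1
  final carry 1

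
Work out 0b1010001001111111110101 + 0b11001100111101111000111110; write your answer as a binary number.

0b11010111000111111000110011

Add column by column in base 2, right to left:
  1+0 = 1
  0+1 = 1
  1+1 = 0 carry 1
  0+1+1 = 0 carry 1
  1+1+1 = 1 carry 1
  1+1+1 = 1 carry 1
  1+0+1 = 0 carry 1
  1+0+1 = 0 carry 1
  1+0+1 = 0 carry 1
  1+1+1 = 1 carry 1
  1+1+1 = 1 carry 1
  1+1+1 = 1 carry 1
  1+1+1 = 1 carry 1
  0+0+1 = 1
  0+1 = 1
  1+1 = 0 carry 1
  0+1+1 = 0 carry 1
  0+1+1 = 0 carry 1
  0+0+1 = 1
  1+0 = 1
  0+1 = 1
  1+1 = 0 carry 1
  0+0+1 = 1
  0+0 = 0
  0+1 = 1
  0+1 = 1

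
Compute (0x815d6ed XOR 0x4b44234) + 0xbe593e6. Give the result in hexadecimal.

First 0x815d6ed XOR 0x4b44234 = 0xca194d9.
Add column by column in base 16, right to left:
  9+6 = f
  d+e = b carry 1
  4+3+1 = 8
  9+9 = 2 carry 1
  1+5+1 = 7
  a+e = 8 carry 1
  c+b+1 = 8 carry 1
  final carry 1

0x188728bf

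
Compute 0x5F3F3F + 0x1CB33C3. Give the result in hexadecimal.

Add column by column in base 16, right to left:
  F+3 = 2 carry 1
  3+C+1 = 0 carry 1
  F+3+1 = 3 carry 1
  3+3+1 = 7
  F+B = A carry 1
  5+C+1 = 2 carry 1
  0+1+1 = 2

0x22A7302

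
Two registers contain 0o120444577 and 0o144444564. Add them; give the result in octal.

Add column by column in base 8, right to left:
  7+4 = 3 carry 1
  7+6+1 = 6 carry 1
  5+5+1 = 3 carry 1
  4+4+1 = 1 carry 1
  4+4+1 = 1 carry 1
  4+4+1 = 1 carry 1
  0+4+1 = 5
  2+4 = 6
  1+1 = 2

0o265111363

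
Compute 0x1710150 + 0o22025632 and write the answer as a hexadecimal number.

0x1B92CEA

0o22025632 = 0x482B9A in hexadecimal.
Add column by column in base 16, right to left:
  0+A = A
  5+9 = E
  1+B = C
  0+2 = 2
  1+8 = 9
  7+4 = B
  1+0 = 1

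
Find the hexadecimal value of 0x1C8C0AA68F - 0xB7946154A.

Subtract column by column in base 16:
  F-A → 5
  8-4 → 4
  6-5 → 1
  A-1 → 9
  A-6 → 4
  0-4 → C (borrow)
  C-9-1 → 2
  8-7 → 1
  C-B → 1
  1-0 → 1

0x1112C49145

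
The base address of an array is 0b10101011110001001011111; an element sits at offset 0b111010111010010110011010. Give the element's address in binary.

0b1010000011000011111111001

Add column by column in base 2, right to left:
  1+0 = 1
  1+1 = 0 carry 1
  1+0+1 = 0 carry 1
  1+1+1 = 1 carry 1
  1+1+1 = 1 carry 1
  0+0+1 = 1
  1+0 = 1
  0+1 = 1
  0+1 = 1
  1+0 = 1
  0+1 = 1
  0+0 = 0
  0+0 = 0
  1+1 = 0 carry 1
  1+0+1 = 0 carry 1
  1+1+1 = 1 carry 1
  1+1+1 = 1 carry 1
  0+1+1 = 0 carry 1
  1+0+1 = 0 carry 1
  0+1+1 = 0 carry 1
  1+0+1 = 0 carry 1
  0+1+1 = 0 carry 1
  1+1+1 = 1 carry 1
  0+1+1 = 0 carry 1
  final carry 1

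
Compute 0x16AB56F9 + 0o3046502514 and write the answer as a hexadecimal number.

0x2F45DC45

0o3046502514 = 0x189A854C in hexadecimal.
Add column by column in base 16, right to left:
  9+C = 5 carry 1
  F+4+1 = 4 carry 1
  6+5+1 = C
  5+8 = D
  B+A = 5 carry 1
  A+9+1 = 4 carry 1
  6+8+1 = F
  1+1 = 2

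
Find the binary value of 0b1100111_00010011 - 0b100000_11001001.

0b100011001001010

Subtract column by column in base 2:
  1-1 → 0
  1-0 → 1
  0-0 → 0
  0-1 → 1 (borrow)
  1-0-1 → 0
  0-0 → 0
  0-1 → 1 (borrow)
  0-1-1 → 0 (borrow)
  1-0-1 → 0
  1-0 → 1
  1-0 → 1
  0-0 → 0
  0-0 → 0
  1-1 → 0
  1-0 → 1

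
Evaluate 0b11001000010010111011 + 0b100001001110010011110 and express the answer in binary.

Add column by column in base 2, right to left:
  1+0 = 1
  1+1 = 0 carry 1
  0+1+1 = 0 carry 1
  1+1+1 = 1 carry 1
  1+1+1 = 1 carry 1
  1+0+1 = 0 carry 1
  0+0+1 = 1
  1+1 = 0 carry 1
  0+0+1 = 1
  0+0 = 0
  1+1 = 0 carry 1
  0+1+1 = 0 carry 1
  0+1+1 = 0 carry 1
  0+0+1 = 1
  0+0 = 0
  1+1 = 0 carry 1
  0+0+1 = 1
  0+0 = 0
  1+0 = 1
  1+0 = 1
  0+1 = 1

0b111010010000101011001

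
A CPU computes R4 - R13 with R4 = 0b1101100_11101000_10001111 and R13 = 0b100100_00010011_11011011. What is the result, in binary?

0b10010001101010010110100

Subtract column by column in base 2:
  1-1 → 0
  1-1 → 0
  1-0 → 1
  1-1 → 0
  0-1 → 1 (borrow)
  0-0-1 → 1 (borrow)
  0-1-1 → 0 (borrow)
  1-1-1 → 1 (borrow)
  0-1-1 → 0 (borrow)
  0-1-1 → 0 (borrow)
  0-0-1 → 1 (borrow)
  1-0-1 → 0
  0-1 → 1 (borrow)
  1-0-1 → 0
  1-0 → 1
  1-0 → 1
  0-0 → 0
  0-0 → 0
  1-1 → 0
  1-0 → 1
  0-0 → 0
  1-1 → 0
  1-0 → 1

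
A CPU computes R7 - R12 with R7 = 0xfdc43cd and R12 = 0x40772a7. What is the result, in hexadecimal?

0xbd4d126

Subtract column by column in base 16:
  d-7 → 6
  c-a → 2
  3-2 → 1
  4-7 → d (borrow)
  c-7-1 → 4
  d-0 → d
  f-4 → b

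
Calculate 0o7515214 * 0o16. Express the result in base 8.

0o153071650

Multiply each base-8 digit by 14, carrying:
  4×14 = 56 → write 0 carry 7
  1×14+7 = 21 → write 5 carry 2
  2×14+2 = 30 → write 6 carry 3
  5×14+3 = 73 → write 1 carry 9
  1×14+9 = 23 → write 7 carry 2
  5×14+2 = 72 → write 0 carry 9
  7×14+9 = 107 → write 3 carry 13
  remaining carry: 15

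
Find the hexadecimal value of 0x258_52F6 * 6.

Multiply each base-16 digit by 6, carrying:
  6×6 = 36 → write 4 carry 2
  F×6+2 = 92 → write C carry 5
  2×6+5 = 17 → write 1 carry 1
  5×6+1 = 31 → write F carry 1
  8×6+1 = 49 → write 1 carry 3
  5×6+3 = 33 → write 1 carry 2
  2×6+2 = 14 → write E

0xE11F1C4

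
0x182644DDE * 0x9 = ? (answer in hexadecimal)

Multiply each base-16 digit by 9, carrying:
  E×9 = 126 → write E carry 7
  D×9+7 = 124 → write C carry 7
  D×9+7 = 124 → write C carry 7
  4×9+7 = 43 → write B carry 2
  4×9+2 = 38 → write 6 carry 2
  6×9+2 = 56 → write 8 carry 3
  2×9+3 = 21 → write 5 carry 1
  8×9+1 = 73 → write 9 carry 4
  1×9+4 = 13 → write D

0xD9586BCCE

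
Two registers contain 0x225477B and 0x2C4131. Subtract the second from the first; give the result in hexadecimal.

0x1F9064A

Subtract column by column in base 16:
  B-1 → A
  7-3 → 4
  7-1 → 6
  4-4 → 0
  5-C → 9 (borrow)
  2-2-1 → F (borrow)
  2-0-1 → 1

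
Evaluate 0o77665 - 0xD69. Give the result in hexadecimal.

0o77665 = 0x7FB5 in hexadecimal.
Subtract column by column in base 16:
  5-9 → C (borrow)
  B-6-1 → 4
  F-D → 2
  7-0 → 7

0x724C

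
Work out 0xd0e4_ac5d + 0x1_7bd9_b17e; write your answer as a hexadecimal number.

0x24cbe5ddb

Add column by column in base 16, right to left:
  d+e = b carry 1
  5+7+1 = d
  c+1 = d
  a+b = 5 carry 1
  4+9+1 = e
  e+d = b carry 1
  0+b+1 = c
  d+7 = 4 carry 1
  0+1+1 = 2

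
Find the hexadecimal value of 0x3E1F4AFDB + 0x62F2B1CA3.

Add column by column in base 16, right to left:
  B+3 = E
  D+A = 7 carry 1
  F+C+1 = C carry 1
  A+1+1 = C
  4+B = F
  F+2 = 1 carry 1
  1+F+1 = 1 carry 1
  E+2+1 = 1 carry 1
  3+6+1 = A

0xA111FCC7E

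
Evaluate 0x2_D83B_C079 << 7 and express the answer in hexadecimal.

7 bits is not a whole number of base-16 digits; in binary: 1011011000001110111100000001111001 << 7 = 10110110000011101111000000011110010000000.

0x16C1DE03C80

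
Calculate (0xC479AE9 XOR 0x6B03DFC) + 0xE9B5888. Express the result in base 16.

0x1992FF9D

First 0xC479AE9 XOR 0x6B03DFC = 0xAF7A715.
Add column by column in base 16, right to left:
  5+8 = D
  1+8 = 9
  7+8 = F
  A+5 = F
  7+B = 2 carry 1
  F+9+1 = 9 carry 1
  A+E+1 = 9 carry 1
  final carry 1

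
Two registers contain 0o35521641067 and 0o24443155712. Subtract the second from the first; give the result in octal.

0o11056463155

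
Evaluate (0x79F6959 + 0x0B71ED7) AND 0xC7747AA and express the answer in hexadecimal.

Add column by column in base 16, right to left:
  9+7 = 0 carry 1
  5+D+1 = 3 carry 1
  9+E+1 = 8 carry 1
  6+1+1 = 8
  F+7 = 6 carry 1
  9+B+1 = 5 carry 1
  7+0+1 = 8
Sum = 0x8568830; now AND with 0xC7747AA:
  8&C=8, 5&7=5, 6&7=6, 8&4=0, 8&7=0, 3&A=2, 0&A=0

0x8560020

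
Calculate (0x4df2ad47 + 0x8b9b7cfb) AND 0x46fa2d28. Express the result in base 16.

Add column by column in base 16, right to left:
  7+b = 2 carry 1
  4+f+1 = 4 carry 1
  d+c+1 = a carry 1
  a+7+1 = 2 carry 1
  2+b+1 = e
  f+9 = 8 carry 1
  d+b+1 = 9 carry 1
  4+8+1 = d
Sum = 0xd98e2a42; now AND with 0x46fa2d28:
  d&4=4, 9&6=0, 8&f=8, e&a=a, 2&2=2, a&d=8, 4&2=0, 2&8=0

0x408a2800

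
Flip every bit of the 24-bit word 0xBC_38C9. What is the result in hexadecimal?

0x43C736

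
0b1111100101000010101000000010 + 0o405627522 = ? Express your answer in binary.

0b10011101010110101100101010100

0o405627522 = 0b100000101110010111101010010 in binary.
Add column by column in base 2, right to left:
  0+0 = 0
  1+1 = 0 carry 1
  0+0+1 = 1
  0+0 = 0
  0+1 = 1
  0+0 = 0
  0+1 = 1
  0+0 = 0
  0+1 = 1
  1+1 = 0 carry 1
  0+1+1 = 0 carry 1
  1+1+1 = 1 carry 1
  0+0+1 = 1
  1+1 = 0 carry 1
  0+0+1 = 1
  0+0 = 0
  0+1 = 1
  0+1 = 1
  1+1 = 0 carry 1
  0+0+1 = 1
  1+1 = 0 carry 1
  0+0+1 = 1
  0+0 = 0
  1+0 = 1
  1+0 = 1
  1+0 = 1
  1+1 = 0 carry 1
  1+0+1 = 0 carry 1
  final carry 1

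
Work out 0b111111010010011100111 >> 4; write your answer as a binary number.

0b11111101001001110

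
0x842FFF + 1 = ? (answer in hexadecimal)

The trailing 3 digits are F (max in base 16), so adding 1 cascades: they roll to 0 and the next digit up increments.

0x843000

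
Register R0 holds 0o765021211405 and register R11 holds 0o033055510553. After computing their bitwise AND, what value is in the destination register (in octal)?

0o021001010401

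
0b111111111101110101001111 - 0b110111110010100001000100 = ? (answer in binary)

0b1000001011010100001011

Subtract column by column in base 2:
  1-0 → 1
  1-0 → 1
  1-1 → 0
  1-0 → 1
  0-0 → 0
  0-0 → 0
  1-1 → 0
  0-0 → 0
  1-0 → 1
  0-0 → 0
  1-0 → 1
  1-1 → 0
  1-0 → 1
  0-1 → 1 (borrow)
  1-0-1 → 0
  1-0 → 1
  1-1 → 0
  1-1 → 0
  1-1 → 0
  1-1 → 0
  1-1 → 0
  1-0 → 1
  1-1 → 0
  1-1 → 0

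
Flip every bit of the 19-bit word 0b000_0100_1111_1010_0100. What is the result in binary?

0b1111011000001011011

Invert each bit: 0000100111110100100 → 1111011000001011011.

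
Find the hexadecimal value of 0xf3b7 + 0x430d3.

Add column by column in base 16, right to left:
  7+3 = a
  b+d = 8 carry 1
  3+0+1 = 4
  f+3 = 2 carry 1
  0+4+1 = 5

0x5248a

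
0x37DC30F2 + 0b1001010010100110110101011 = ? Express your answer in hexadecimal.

0b1001010010100110110101011 = 0x1294DAB in hexadecimal.
Add column by column in base 16, right to left:
  2+B = D
  F+A = 9 carry 1
  0+D+1 = E
  3+4 = 7
  C+9 = 5 carry 1
  D+2+1 = 0 carry 1
  7+1+1 = 9
  3+0 = 3

0x39057E9D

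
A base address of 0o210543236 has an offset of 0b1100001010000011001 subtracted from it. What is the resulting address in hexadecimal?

0o210543236 = 0x222C69E in hexadecimal.
0b1100001010000011001 = 0x61419 in hexadecimal.
Subtract column by column in base 16:
  E-9 → 5
  9-1 → 8
  6-4 → 2
  C-1 → B
  2-6 → C (borrow)
  2-0-1 → 1
  2-0 → 2

0x21CB285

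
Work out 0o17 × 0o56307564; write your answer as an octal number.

Multiply each base-8 digit by 15, carrying:
  4×15 = 60 → write 4 carry 7
  6×15+7 = 97 → write 1 carry 12
  5×15+12 = 87 → write 7 carry 10
  7×15+10 = 115 → write 3 carry 14
  0×15+14 = 14 → write 6 carry 1
  3×15+1 = 46 → write 6 carry 5
  6×15+5 = 95 → write 7 carry 11
  5×15+11 = 86 → write 6 carry 10
  remaining carry: 12

0o1267663714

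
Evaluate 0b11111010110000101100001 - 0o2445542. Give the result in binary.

0o2445542 = 0b10100100101101100010 in binary.
Subtract column by column in base 2:
  1-0 → 1
  0-1 → 1 (borrow)
  0-0-1 → 1 (borrow)
  0-0-1 → 1 (borrow)
  0-0-1 → 1 (borrow)
  1-1-1 → 1 (borrow)
  1-1-1 → 1 (borrow)
  0-0-1 → 1 (borrow)
  1-1-1 → 1 (borrow)
  0-1-1 → 0 (borrow)
  0-0-1 → 1 (borrow)
  0-1-1 → 0 (borrow)
  0-0-1 → 1 (borrow)
  1-0-1 → 0
  1-1 → 0
  0-0 → 0
  1-0 → 1
  0-1 → 1 (borrow)
  1-0-1 → 0
  1-1 → 0
  1-0 → 1
  1-0 → 1
  1-0 → 1

0b11100110001010111111111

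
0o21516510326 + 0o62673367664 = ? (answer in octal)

Add column by column in base 8, right to left:
  6+4 = 2 carry 1
  2+6+1 = 1 carry 1
  3+6+1 = 2 carry 1
  0+7+1 = 0 carry 1
  1+6+1 = 0 carry 1
  5+3+1 = 1 carry 1
  6+3+1 = 2 carry 1
  1+7+1 = 1 carry 1
  5+6+1 = 4 carry 1
  1+2+1 = 4
  2+6 = 0 carry 1
  final carry 1

0o104412100212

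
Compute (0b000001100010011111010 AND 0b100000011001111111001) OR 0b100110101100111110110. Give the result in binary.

0b100110101100111111110

0b000001100010011111010 AND 0b100000011001111111001 = 0b000000000000011111000.
Then OR with 0b100110101100111110110.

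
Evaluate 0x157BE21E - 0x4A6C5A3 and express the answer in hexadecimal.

Subtract column by column in base 16:
  E-3 → B
  1-A → 7 (borrow)
  2-5-1 → C (borrow)
  E-C-1 → 1
  B-6 → 5
  7-A → D (borrow)
  5-4-1 → 0
  1-0 → 1

0x10D51C7B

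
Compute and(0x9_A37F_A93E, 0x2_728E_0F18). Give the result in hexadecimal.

0x0220E0918

AND each hex digit independently (no carries):
  9&2=0, A&7=2, 3&2=2, 7&8=0, F&E=E, A&0=0, 9&F=9, 3&1=1, E&8=8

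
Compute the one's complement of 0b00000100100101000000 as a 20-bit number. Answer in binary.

Invert each bit: 00000100100101000000 → 11111011011010111111.

0b11111011011010111111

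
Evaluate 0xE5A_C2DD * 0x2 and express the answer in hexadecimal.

Multiply each base-16 digit by 2, carrying:
  D×2 = 26 → write A carry 1
  D×2+1 = 27 → write B carry 1
  2×2+1 = 5 → write 5
  C×2 = 24 → write 8 carry 1
  A×2+1 = 21 → write 5 carry 1
  5×2+1 = 11 → write B
  E×2 = 28 → write C carry 1
  remaining carry: 1

0x1CB585BA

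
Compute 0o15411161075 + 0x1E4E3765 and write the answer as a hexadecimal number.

0x8A7319A2

0o15411161075 = 0x6C24E23D in hexadecimal.
Add column by column in base 16, right to left:
  D+5 = 2 carry 1
  3+6+1 = A
  2+7 = 9
  E+3 = 1 carry 1
  4+E+1 = 3 carry 1
  2+4+1 = 7
  C+E = A carry 1
  6+1+1 = 8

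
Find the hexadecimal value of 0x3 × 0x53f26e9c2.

0xfbd74bd46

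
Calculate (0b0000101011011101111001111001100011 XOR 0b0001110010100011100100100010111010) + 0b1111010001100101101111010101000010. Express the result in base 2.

0b10000101011100100001100110000011011

First 0b0000101011011101111001111001100011 XOR 0b0001110010100011100100100010111010 = 0b0001011001111110011101011011011001.
Add column by column in base 2, right to left:
  1+0 = 1
  0+1 = 1
  0+0 = 0
  1+0 = 1
  1+0 = 1
  0+0 = 0
  1+1 = 0 carry 1
  1+0+1 = 0 carry 1
  0+1+1 = 0 carry 1
  1+0+1 = 0 carry 1
  1+1+1 = 1 carry 1
  0+0+1 = 1
  1+1 = 0 carry 1
  0+1+1 = 0 carry 1
  1+1+1 = 1 carry 1
  1+1+1 = 1 carry 1
  1+0+1 = 0 carry 1
  0+1+1 = 0 carry 1
  0+1+1 = 0 carry 1
  1+0+1 = 0 carry 1
  1+1+1 = 1 carry 1
  1+0+1 = 0 carry 1
  1+0+1 = 0 carry 1
  1+1+1 = 1 carry 1
  1+1+1 = 1 carry 1
  0+0+1 = 1
  0+0 = 0
  1+0 = 1
  1+1 = 0 carry 1
  0+0+1 = 1
  1+1 = 0 carry 1
  0+1+1 = 0 carry 1
  0+1+1 = 0 carry 1
  0+1+1 = 0 carry 1
  final carry 1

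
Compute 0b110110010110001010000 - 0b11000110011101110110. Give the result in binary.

0b11101100010011011010

Subtract column by column in base 2:
  0-0 → 0
  0-1 → 1 (borrow)
  0-1-1 → 0 (borrow)
  0-0-1 → 1 (borrow)
  1-1-1 → 1 (borrow)
  0-1-1 → 0 (borrow)
  1-1-1 → 1 (borrow)
  0-0-1 → 1 (borrow)
  0-1-1 → 0 (borrow)
  0-1-1 → 0 (borrow)
  1-1-1 → 1 (borrow)
  1-0-1 → 0
  0-0 → 0
  1-1 → 0
  0-1 → 1 (borrow)
  0-0-1 → 1 (borrow)
  1-0-1 → 0
  1-0 → 1
  0-1 → 1 (borrow)
  1-1-1 → 1 (borrow)
  1-0-1 → 0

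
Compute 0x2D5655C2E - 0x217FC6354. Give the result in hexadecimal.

0xBD68F8DA

Subtract column by column in base 16:
  E-4 → A
  2-5 → D (borrow)
  C-3-1 → 8
  5-6 → F (borrow)
  5-C-1 → 8 (borrow)
  6-F-1 → 6 (borrow)
  5-7-1 → D (borrow)
  D-1-1 → B
  2-2 → 0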